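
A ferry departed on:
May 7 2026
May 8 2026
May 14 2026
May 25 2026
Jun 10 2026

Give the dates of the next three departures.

Jul 1 2026, Jul 27 2026, Aug 27 2026

Gaps: 1, 6, 11, 16 days — each gap is 5 larger than the previous one.
Next gap: 21 days. Jun 10 2026 + 21 days = Jul 1 2026.
Next gap: 26 days. Jul 1 2026 + 26 days = Jul 27 2026.
Next gap: 31 days. Jul 27 2026 + 31 days = Aug 27 2026.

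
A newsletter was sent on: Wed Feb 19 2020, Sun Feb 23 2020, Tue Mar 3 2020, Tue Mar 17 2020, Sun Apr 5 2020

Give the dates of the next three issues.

Gaps: 4, 9, 14, 19 days — each gap is 5 larger than the previous one.
Next gap: 24 days. Sun Apr 5 2020 + 24 days = Wed Apr 29 2020.
Next gap: 29 days. Wed Apr 29 2020 + 29 days = Thu May 28 2020.
Next gap: 34 days. Thu May 28 2020 + 34 days = Wed Jul 1 2020.

Wed Apr 29 2020, Thu May 28 2020, Wed Jul 1 2020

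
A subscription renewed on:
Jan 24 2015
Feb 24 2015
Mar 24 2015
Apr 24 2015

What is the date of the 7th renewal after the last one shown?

Nov 24 2015

Each date is the 24th; the gaps (31, 28, 31) track the month lengths.
The rule is the 24th of each month.
Next: May 2015 → May 24 2015.
June 2015: Jun 24 2015.
July 2015: Jul 24 2015.
Next: August 2015 → Aug 24 2015.
Next: September 2015 → Sep 24 2015.
October 2015: Oct 24 2015.
Next: November 2015 → Nov 24 2015.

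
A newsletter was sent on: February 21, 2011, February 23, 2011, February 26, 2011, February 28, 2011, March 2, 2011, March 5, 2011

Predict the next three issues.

March 7, 2011; March 9, 2011; March 12, 2011

Every event lands on a Monday or Wednesday or Saturday (gaps cycle 2, 3, 2, 2, 3).
So the schedule is: every Monday, Wednesday and Saturday.
Next Monday: March 7, 2011.
Next Wednesday: March 9, 2011.
Next Saturday: March 12, 2011.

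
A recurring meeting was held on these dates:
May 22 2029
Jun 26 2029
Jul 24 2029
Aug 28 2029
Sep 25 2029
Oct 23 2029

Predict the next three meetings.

Nov 27 2029, Dec 25 2029, Jan 22 2030

These are Tuesdays at 28- or 35-day spacing (35, 28, 35, 28, 28).
The pattern: 4th Tuesday of the month.
November 2029 — 4th Tuesday is Nov 27 2029.
4th Tuesday of December 2029: Dec 25 2029.
4th Tuesday of January 2030: Jan 22 2030.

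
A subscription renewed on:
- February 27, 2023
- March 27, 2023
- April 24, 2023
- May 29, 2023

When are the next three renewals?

June 26, 2023; July 31, 2023; August 28, 2023

All Mondays; the gaps (28, 28, 35) vary with month length.
This is the last Monday of each month.
Last Monday of June 2023: June 26, 2023.
July 2023 ends with Monday July 31, 2023.
August 2023 ends with Monday August 28, 2023.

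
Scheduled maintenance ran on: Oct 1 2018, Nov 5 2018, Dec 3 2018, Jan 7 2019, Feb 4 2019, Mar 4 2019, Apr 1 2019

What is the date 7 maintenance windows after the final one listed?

Nov 4 2019

Gaps: 35, 28, 35, 28, 28, 28 days — a mix of 28 and 35. Every date is a Monday.
Each is the 1st Monday of its month.
1st Monday of May 2019: May 6 2019.
1st Monday of June 2019: Jun 3 2019.
July 2019 — 1st Monday is Jul 1 2019.
August 2019 — 1st Monday is Aug 5 2019.
September 2019 — 1st Monday is Sep 2 2019.
1st Monday of October 2019: Oct 7 2019.
November 2019 — 1st Monday is Nov 4 2019.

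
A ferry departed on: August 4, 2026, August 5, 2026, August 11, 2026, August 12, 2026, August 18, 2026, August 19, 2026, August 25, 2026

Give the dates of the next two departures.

Gaps: 1, 6, 1, 6, 1, 6 days — not constant, but cyclic with period 2.
The events fall on every Tuesday and Wednesday.
The following Wednesday is August 26, 2026.
The following Tuesday is September 1, 2026.

August 26, 2026; September 1, 2026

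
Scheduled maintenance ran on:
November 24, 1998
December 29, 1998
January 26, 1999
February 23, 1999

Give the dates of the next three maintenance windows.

March 30, 1999; April 27, 1999; May 25, 1999

Every date is a Tuesday; gaps 35, 28, 28 days.
Each is the last Tuesday of its month (at least one falls on the 29th or later, ruling out '4th Tuesday').
Last Tuesday of March 1999: March 30, 1999.
April 1999 ends with Tuesday April 27, 1999.
Last Tuesday of May 1999: May 25, 1999.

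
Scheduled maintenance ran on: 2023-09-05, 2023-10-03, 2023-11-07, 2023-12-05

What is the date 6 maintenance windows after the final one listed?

All dates are Tuesdays, 28, 35, 28 days apart.
Specifically, the 1st Tuesday of each month.
1st Tuesday of January 2024: 2024-01-02.
1st Tuesday of February 2024: 2024-02-06.
1st Tuesday of March 2024: 2024-03-05.
1st Tuesday of April 2024: 2024-04-02.
May 2024 — 1st Tuesday is 2024-05-07.
June 2024 — 1st Tuesday is 2024-06-04.

2024-06-04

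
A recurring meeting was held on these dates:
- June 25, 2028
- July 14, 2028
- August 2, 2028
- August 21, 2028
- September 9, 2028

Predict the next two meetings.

September 28, 2028; October 17, 2028

Gaps between consecutive events: 19, 19, 19, 19 days — a constant 19-day interval.
September 9, 2028 + 19 days = September 28, 2028.
September 28, 2028 + 19 days = October 17, 2028.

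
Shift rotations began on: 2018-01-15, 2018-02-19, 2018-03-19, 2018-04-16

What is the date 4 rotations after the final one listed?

2018-08-20

All dates are Mondays, 35, 28, 28 days apart.
Specifically, the 3rd Monday of each month.
May 2018 — 3rd Monday is 2018-05-21.
June 2018 — 3rd Monday is 2018-06-18.
July 2018 — 3rd Monday is 2018-07-16.
3rd Monday of August 2018: 2018-08-20.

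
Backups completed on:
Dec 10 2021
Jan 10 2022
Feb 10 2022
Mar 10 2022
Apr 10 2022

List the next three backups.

May 10 2022, Jun 10 2022, Jul 10 2022

Gaps: 31, 31, 28, 31 days — not constant. Every event is on the 10th of the month.
Pattern: the 10th of each month.
Next: May 2022 → May 10 2022.
Next: June 2022 → Jun 10 2022.
Next: July 2022 → Jul 10 2022.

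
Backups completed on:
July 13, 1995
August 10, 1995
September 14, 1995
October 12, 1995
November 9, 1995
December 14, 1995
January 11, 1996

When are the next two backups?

All dates are Thursdays, 28, 35, 28, 28, 35, 28 days apart.
Specifically, the 2nd Thursday of each month.
February 1996 — 2nd Thursday is February 8, 1996.
March 1996 — 2nd Thursday is March 14, 1996.

February 8, 1996; March 14, 1996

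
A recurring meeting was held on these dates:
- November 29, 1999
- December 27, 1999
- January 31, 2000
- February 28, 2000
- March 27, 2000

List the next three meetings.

These are Mondays with 28, 35, 28, 28-day gaps.
Each is the final Monday of its month — November 29, 1999 is past the 28th, so '4th Monday' doesn't fit.
April 2000 ends with Monday April 24, 2000.
Last Monday of May 2000: May 29, 2000.
June 2000 ends with Monday June 26, 2000.

April 24, 2000; May 29, 2000; June 26, 2000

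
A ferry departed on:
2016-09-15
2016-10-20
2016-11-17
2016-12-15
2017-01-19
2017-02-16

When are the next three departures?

Gaps: 35, 28, 28, 35, 28 days — a mix of 28 and 35. Every date is a Thursday.
Each is the 3rd Thursday of its month.
3rd Thursday of March 2017: 2017-03-16.
3rd Thursday of April 2017: 2017-04-20.
May 2017 — 3rd Thursday is 2017-05-18.

2017-03-16, 2017-04-20, 2017-05-18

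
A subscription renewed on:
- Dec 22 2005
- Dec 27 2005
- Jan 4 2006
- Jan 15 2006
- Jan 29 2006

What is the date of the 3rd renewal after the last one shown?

The spacing grows by 3 each time: 5, 8, 11, 14 days.
Next gap: 17 days. Jan 29 2006 + 17 days = Feb 15 2006.
Next gap: 20 days. Feb 15 2006 + 20 days = Mar 7 2006.
Next gap: 23 days. Mar 7 2006 + 23 days = Mar 30 2006.

Mar 30 2006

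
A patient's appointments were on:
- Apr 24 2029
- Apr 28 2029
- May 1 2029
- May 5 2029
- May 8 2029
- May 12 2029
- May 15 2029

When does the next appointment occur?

Every event lands on a Tuesday or Saturday (gaps cycle 4, 3, 4, 3, 4, 3).
So the schedule is: every Tuesday and Saturday.
Next Saturday: May 19 2029.

May 19 2029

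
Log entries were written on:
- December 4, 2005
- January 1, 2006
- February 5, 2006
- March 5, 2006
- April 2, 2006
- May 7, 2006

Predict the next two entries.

Gaps: 28, 35, 28, 28, 35 days — a mix of 28 and 35. Every date is a Sunday.
Each is the 1st Sunday of its month.
June 2006 — 1st Sunday is June 4, 2006.
1st Sunday of July 2006: July 2, 2006.

June 4, 2006; July 2, 2006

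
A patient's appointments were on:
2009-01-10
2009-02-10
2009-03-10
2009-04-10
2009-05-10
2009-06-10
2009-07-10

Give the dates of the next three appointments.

Gaps: 31, 28, 31, 30, 31, 30 days — not constant. Every event is on the 10th of the month.
Pattern: the 10th of each month.
Next: August 2009 → 2009-08-10.
Next: September 2009 → 2009-09-10.
Next: October 2009 → 2009-10-10.

2009-08-10, 2009-09-10, 2009-10-10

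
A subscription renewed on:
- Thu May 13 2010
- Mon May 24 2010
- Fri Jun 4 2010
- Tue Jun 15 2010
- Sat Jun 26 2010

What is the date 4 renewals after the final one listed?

The spacing is 11, 11, 11, 11 days — always 11 days.
Sat Jun 26 2010 + 11 days = Wed Jul 7 2010.
Wed Jul 7 2010 + 11 days = Sun Jul 18 2010.
Sun Jul 18 2010 + 11 days = Thu Jul 29 2010.
Thu Jul 29 2010 + 11 days = Mon Aug 9 2010.

Mon Aug 9 2010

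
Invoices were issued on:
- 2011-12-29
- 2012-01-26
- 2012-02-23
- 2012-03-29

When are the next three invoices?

All Thursdays; the gaps (28, 28, 35) vary with month length.
This is the last Thursday of each month.
Last Thursday of April 2012: 2012-04-26.
May 2012 ends with Thursday 2012-05-31.
June 2012 ends with Thursday 2012-06-28.

2012-04-26, 2012-05-31, 2012-06-28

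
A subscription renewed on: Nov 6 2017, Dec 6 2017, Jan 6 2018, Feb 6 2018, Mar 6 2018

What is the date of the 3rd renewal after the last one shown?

Jun 6 2018

Gaps: 30, 31, 31, 28 days — not constant. Every event is on the 6th of the month.
Pattern: the 6th of each month.
April 2018: Apr 6 2018.
May 2018: May 6 2018.
June 2018: Jun 6 2018.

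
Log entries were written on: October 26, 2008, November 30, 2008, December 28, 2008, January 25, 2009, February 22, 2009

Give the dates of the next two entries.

March 29, 2009; April 26, 2009

These are Sundays with 35, 28, 28, 28-day gaps.
Each is the final Sunday of its month — November 30, 2008 is past the 28th, so '4th Sunday' doesn't fit.
March 2009 ends with Sunday March 29, 2009.
April 2009 ends with Sunday April 26, 2009.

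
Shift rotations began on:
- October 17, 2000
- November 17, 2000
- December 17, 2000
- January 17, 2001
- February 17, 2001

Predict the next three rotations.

The day-of-month is always 17 (31, 30, 31, 31 days between events).
So this recurs on the 17th of each month.
March 2001: March 17, 2001.
Next: April 2001 → April 17, 2001.
Next: May 2001 → May 17, 2001.

March 17, 2001; April 17, 2001; May 17, 2001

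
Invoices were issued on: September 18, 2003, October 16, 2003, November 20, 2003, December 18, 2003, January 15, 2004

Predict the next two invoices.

February 19, 2004; March 18, 2004

Gaps: 28, 35, 28, 28 days — a mix of 28 and 35. Every date is a Thursday.
Each is the 3rd Thursday of its month.
February 2004 — 3rd Thursday is February 19, 2004.
March 2004 — 3rd Thursday is March 18, 2004.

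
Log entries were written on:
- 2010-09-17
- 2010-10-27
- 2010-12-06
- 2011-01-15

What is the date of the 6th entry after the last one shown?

2011-09-12

Gaps between consecutive events: 40, 40, 40 days — a constant 40-day interval.
2011-01-15 + 40 days = 2011-02-24.
2011-02-24 + 40 days = 2011-04-05.
2011-04-05 + 40 days = 2011-05-15.
2011-05-15 + 40 days = 2011-06-24.
2011-06-24 + 40 days = 2011-08-03.
2011-08-03 + 40 days = 2011-09-12.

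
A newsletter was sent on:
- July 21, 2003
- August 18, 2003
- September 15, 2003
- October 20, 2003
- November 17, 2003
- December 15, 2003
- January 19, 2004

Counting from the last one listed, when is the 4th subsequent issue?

These are Mondays at 28- or 35-day spacing (28, 28, 35, 28, 28, 35).
The pattern: 3rd Monday of the month.
February 2004 — 3rd Monday is February 16, 2004.
3rd Monday of March 2004: March 15, 2004.
April 2004 — 3rd Monday is April 19, 2004.
3rd Monday of May 2004: May 17, 2004.

May 17, 2004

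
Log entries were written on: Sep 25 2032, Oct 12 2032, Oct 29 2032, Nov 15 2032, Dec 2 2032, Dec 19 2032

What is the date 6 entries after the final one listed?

The spacing is 17, 17, 17, 17, 17 days — always 17 days.
Dec 19 2032 + 17 days = Jan 5 2033.
Jan 5 2033 + 17 days = Jan 22 2033.
Jan 22 2033 + 17 days = Feb 8 2033.
Feb 8 2033 + 17 days = Feb 25 2033.
Feb 25 2033 + 17 days = Mar 14 2033.
Mar 14 2033 + 17 days = Mar 31 2033.

Mar 31 2033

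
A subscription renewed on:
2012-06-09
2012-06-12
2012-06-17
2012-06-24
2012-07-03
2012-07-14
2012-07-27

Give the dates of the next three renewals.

The spacing grows by 2 each time: 3, 5, 7, 9, 11, 13 days.
Next gap: 15 days. 2012-07-27 + 15 days = 2012-08-11.
Next gap: 17 days. 2012-08-11 + 17 days = 2012-08-28.
Next gap: 19 days. 2012-08-28 + 19 days = 2012-09-16.

2012-08-11, 2012-08-28, 2012-09-16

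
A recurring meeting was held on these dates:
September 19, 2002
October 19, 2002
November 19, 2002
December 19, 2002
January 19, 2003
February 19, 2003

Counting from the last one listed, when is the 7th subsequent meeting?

September 19, 2003

Gaps: 30, 31, 30, 31, 31 days — not constant. Every event is on the 19th of the month.
Pattern: the 19th of each month.
Next: March 2003 → March 19, 2003.
Next: April 2003 → April 19, 2003.
May 2003: May 19, 2003.
June 2003: June 19, 2003.
Next: July 2003 → July 19, 2003.
August 2003: August 19, 2003.
Next: September 2003 → September 19, 2003.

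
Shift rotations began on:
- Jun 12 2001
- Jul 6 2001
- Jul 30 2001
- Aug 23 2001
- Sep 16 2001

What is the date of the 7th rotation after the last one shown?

The spacing is 24, 24, 24, 24 days — always 24 days.
Sep 16 2001 + 24 days = Oct 10 2001.
Oct 10 2001 + 24 days = Nov 3 2001.
Nov 3 2001 + 24 days = Nov 27 2001.
Nov 27 2001 + 24 days = Dec 21 2001.
Dec 21 2001 + 24 days = Jan 14 2002.
Jan 14 2002 + 24 days = Feb 7 2002.
Feb 7 2002 + 24 days = Mar 3 2002.

Mar 3 2002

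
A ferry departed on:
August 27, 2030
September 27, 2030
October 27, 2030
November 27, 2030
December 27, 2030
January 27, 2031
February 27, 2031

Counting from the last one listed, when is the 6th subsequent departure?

Gaps: 31, 30, 31, 30, 31, 31 days — not constant. Every event is on the 27th of the month.
Pattern: the 27th of each month.
March 2031: March 27, 2031.
Next: April 2031 → April 27, 2031.
Next: May 2031 → May 27, 2031.
Next: June 2031 → June 27, 2031.
Next: July 2031 → July 27, 2031.
Next: August 2031 → August 27, 2031.

August 27, 2031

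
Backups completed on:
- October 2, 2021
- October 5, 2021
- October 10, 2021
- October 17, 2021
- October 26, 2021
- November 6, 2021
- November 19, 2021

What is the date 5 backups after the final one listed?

The spacing grows by 2 each time: 3, 5, 7, 9, 11, 13 days.
Next gap: 15 days. November 19, 2021 + 15 days = December 4, 2021.
Next gap: 17 days. December 4, 2021 + 17 days = December 21, 2021.
Next gap: 19 days. December 21, 2021 + 19 days = January 9, 2022.
Next gap: 21 days. January 9, 2022 + 21 days = January 30, 2022.
Next gap: 23 days. January 30, 2022 + 23 days = February 22, 2022.

February 22, 2022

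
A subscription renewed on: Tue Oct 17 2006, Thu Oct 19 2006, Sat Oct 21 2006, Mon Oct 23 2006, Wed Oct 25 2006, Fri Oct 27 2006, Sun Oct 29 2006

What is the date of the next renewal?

Tue Oct 31 2006

The spacing is 2, 2, 2, 2, 2, 2 days — always 2 days.
Sun Oct 29 2006 + 2 days = Tue Oct 31 2006.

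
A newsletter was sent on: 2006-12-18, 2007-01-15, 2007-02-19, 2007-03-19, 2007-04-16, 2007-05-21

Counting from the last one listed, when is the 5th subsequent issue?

Gaps: 28, 35, 28, 28, 35 days — a mix of 28 and 35. Every date is a Monday.
Each is the 3rd Monday of its month.
June 2007 — 3rd Monday is 2007-06-18.
July 2007 — 3rd Monday is 2007-07-16.
August 2007 — 3rd Monday is 2007-08-20.
September 2007 — 3rd Monday is 2007-09-17.
October 2007 — 3rd Monday is 2007-10-15.

2007-10-15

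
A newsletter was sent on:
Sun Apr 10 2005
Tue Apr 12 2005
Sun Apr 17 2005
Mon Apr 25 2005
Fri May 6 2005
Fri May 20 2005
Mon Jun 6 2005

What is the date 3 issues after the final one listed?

The spacing grows by 3 each time: 2, 5, 8, 11, 14, 17 days.
Next gap: 20 days. Mon Jun 6 2005 + 20 days = Sun Jun 26 2005.
Next gap: 23 days. Sun Jun 26 2005 + 23 days = Tue Jul 19 2005.
Next gap: 26 days. Tue Jul 19 2005 + 26 days = Sun Aug 14 2005.

Sun Aug 14 2005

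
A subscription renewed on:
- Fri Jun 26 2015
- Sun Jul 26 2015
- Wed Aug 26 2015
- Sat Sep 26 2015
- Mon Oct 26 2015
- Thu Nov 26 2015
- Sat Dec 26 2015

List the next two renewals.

Tue Jan 26 2016, Fri Feb 26 2016

Each date is the 26th; the gaps (30, 31, 31, 30, 31, 30) track the month lengths.
The rule is the 26th of each month.
January 2016: Tue Jan 26 2016.
Next: February 2016 → Fri Feb 26 2016.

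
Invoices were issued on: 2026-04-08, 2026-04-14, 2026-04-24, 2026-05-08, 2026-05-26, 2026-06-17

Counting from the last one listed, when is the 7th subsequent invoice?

2027-03-10

The spacing grows by 4 each time: 6, 10, 14, 18, 22 days.
Next gap: 26 days. 2026-06-17 + 26 days = 2026-07-13.
Next gap: 30 days. 2026-07-13 + 30 days = 2026-08-12.
Next gap: 34 days. 2026-08-12 + 34 days = 2026-09-15.
Next gap: 38 days. 2026-09-15 + 38 days = 2026-10-23.
Next gap: 42 days. 2026-10-23 + 42 days = 2026-12-04.
Next gap: 46 days. 2026-12-04 + 46 days = 2027-01-19.
Next gap: 50 days. 2027-01-19 + 50 days = 2027-03-10.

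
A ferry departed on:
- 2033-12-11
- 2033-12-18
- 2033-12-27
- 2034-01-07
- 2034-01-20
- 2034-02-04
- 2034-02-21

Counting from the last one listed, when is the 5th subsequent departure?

2034-06-16

Intervals are 7, 9, 11, 13, 15, 17 days — an arithmetic progression with common difference 2.
Next gap: 19 days. 2034-02-21 + 19 days = 2034-03-12.
Next gap: 21 days. 2034-03-12 + 21 days = 2034-04-02.
Next gap: 23 days. 2034-04-02 + 23 days = 2034-04-25.
Next gap: 25 days. 2034-04-25 + 25 days = 2034-05-20.
Next gap: 27 days. 2034-05-20 + 27 days = 2034-06-16.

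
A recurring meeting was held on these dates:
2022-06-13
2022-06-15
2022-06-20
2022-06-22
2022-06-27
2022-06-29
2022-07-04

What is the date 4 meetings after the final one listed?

Gaps: 2, 5, 2, 5, 2, 5 days — not constant, but cyclic with period 2.
The events fall on every Monday and Wednesday.
Next Wednesday: 2022-07-06.
Next Monday: 2022-07-11.
Next Wednesday: 2022-07-13.
Next Monday: 2022-07-18.

2022-07-18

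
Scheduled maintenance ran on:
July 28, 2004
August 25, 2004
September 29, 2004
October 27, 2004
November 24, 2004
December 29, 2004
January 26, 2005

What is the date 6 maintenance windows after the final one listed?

July 27, 2005

All Wednesdays; the gaps (28, 35, 28, 28, 35, 28) vary with month length.
This is the last Wednesday of each month.
Last Wednesday of February 2005: February 23, 2005.
March 2005 ends with Wednesday March 30, 2005.
Last Wednesday of April 2005: April 27, 2005.
May 2005 ends with Wednesday May 25, 2005.
June 2005 ends with Wednesday June 29, 2005.
July 2005 ends with Wednesday July 27, 2005.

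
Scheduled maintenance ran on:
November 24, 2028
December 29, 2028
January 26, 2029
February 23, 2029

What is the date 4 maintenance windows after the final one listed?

June 29, 2029

All Fridays; the gaps (35, 28, 28) vary with month length.
This is the last Friday of each month.
March 2029 ends with Friday March 30, 2029.
Last Friday of April 2029: April 27, 2029.
May 2029 ends with Friday May 25, 2029.
Last Friday of June 2029: June 29, 2029.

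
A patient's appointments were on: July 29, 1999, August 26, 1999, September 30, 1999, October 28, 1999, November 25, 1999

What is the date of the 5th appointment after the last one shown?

April 27, 2000

All Thursdays; the gaps (28, 35, 28, 28) vary with month length.
This is the last Thursday of each month.
Last Thursday of December 1999: December 30, 1999.
Last Thursday of January 2000: January 27, 2000.
Last Thursday of February 2000: February 24, 2000.
March 2000 ends with Thursday March 30, 2000.
April 2000 ends with Thursday April 27, 2000.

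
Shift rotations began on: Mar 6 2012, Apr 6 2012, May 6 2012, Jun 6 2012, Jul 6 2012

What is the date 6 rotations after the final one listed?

Each date is the 6th; the gaps (31, 30, 31, 30) track the month lengths.
The rule is the 6th of each month.
Next: August 2012 → Aug 6 2012.
September 2012: Sep 6 2012.
Next: October 2012 → Oct 6 2012.
November 2012: Nov 6 2012.
December 2012: Dec 6 2012.
January 2013: Jan 6 2013.

Jan 6 2013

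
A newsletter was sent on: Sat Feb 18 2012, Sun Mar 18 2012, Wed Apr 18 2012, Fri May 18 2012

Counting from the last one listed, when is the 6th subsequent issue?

The day-of-month is always 18 (29, 31, 30 days between events).
So this recurs on the 18th of each month.
June 2012: Mon Jun 18 2012.
Next: July 2012 → Wed Jul 18 2012.
August 2012: Sat Aug 18 2012.
Next: September 2012 → Tue Sep 18 2012.
October 2012: Thu Oct 18 2012.
November 2012: Sun Nov 18 2012.

Sun Nov 18 2012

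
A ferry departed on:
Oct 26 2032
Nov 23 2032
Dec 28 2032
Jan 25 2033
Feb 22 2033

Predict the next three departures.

These are Tuesdays at 28- or 35-day spacing (28, 35, 28, 28).
The pattern: 4th Tuesday of the month.
4th Tuesday of March 2033: Mar 22 2033.
April 2033 — 4th Tuesday is Apr 26 2033.
May 2033 — 4th Tuesday is May 24 2033.

Mar 22 2033, Apr 26 2033, May 24 2033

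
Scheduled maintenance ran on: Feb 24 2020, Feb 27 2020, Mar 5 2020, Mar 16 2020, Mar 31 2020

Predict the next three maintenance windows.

Apr 19 2020, May 12 2020, Jun 8 2020

Gaps: 3, 7, 11, 15 days — each gap is 4 larger than the previous one.
Next gap: 19 days. Mar 31 2020 + 19 days = Apr 19 2020.
Next gap: 23 days. Apr 19 2020 + 23 days = May 12 2020.
Next gap: 27 days. May 12 2020 + 27 days = Jun 8 2020.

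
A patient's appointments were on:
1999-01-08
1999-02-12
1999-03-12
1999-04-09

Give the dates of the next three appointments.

These are Fridays at 28- or 35-day spacing (35, 28, 28).
The pattern: 2nd Friday of the month.
May 1999 — 2nd Friday is 1999-05-14.
June 1999 — 2nd Friday is 1999-06-11.
July 1999 — 2nd Friday is 1999-07-09.

1999-05-14, 1999-06-11, 1999-07-09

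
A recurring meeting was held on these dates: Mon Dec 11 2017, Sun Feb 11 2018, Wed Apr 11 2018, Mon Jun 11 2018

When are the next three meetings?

Sat Aug 11 2018, Thu Oct 11 2018, Tue Dec 11 2018

Each date is the 11th; the gaps (62, 59, 61) track the month lengths.
The rule is the 11th of every 2 months.
Next: August 2018 → Sat Aug 11 2018.
Next: October 2018 → Thu Oct 11 2018.
Next: December 2018 → Tue Dec 11 2018.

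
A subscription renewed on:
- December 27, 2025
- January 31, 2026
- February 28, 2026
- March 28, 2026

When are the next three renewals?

Every date is a Saturday; gaps 35, 28, 28 days.
Each is the last Saturday of its month (at least one falls on the 29th or later, ruling out '4th Saturday').
April 2026 ends with Saturday April 25, 2026.
May 2026 ends with Saturday May 30, 2026.
June 2026 ends with Saturday June 27, 2026.

April 25, 2026; May 30, 2026; June 27, 2026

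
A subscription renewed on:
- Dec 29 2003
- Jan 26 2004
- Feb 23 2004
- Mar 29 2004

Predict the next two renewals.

Every date is a Monday; gaps 28, 28, 35 days.
Each is the last Monday of its month (at least one falls on the 29th or later, ruling out '4th Monday').
Last Monday of April 2004: Apr 26 2004.
Last Monday of May 2004: May 31 2004.

Apr 26 2004, May 31 2004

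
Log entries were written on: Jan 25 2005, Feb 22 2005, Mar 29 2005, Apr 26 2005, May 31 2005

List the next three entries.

Jun 28 2005, Jul 26 2005, Aug 30 2005

Every date is a Tuesday; gaps 28, 35, 28, 35 days.
Each is the last Tuesday of its month (at least one falls on the 29th or later, ruling out '4th Tuesday').
June 2005 ends with Tuesday Jun 28 2005.
Last Tuesday of July 2005: Jul 26 2005.
Last Tuesday of August 2005: Aug 30 2005.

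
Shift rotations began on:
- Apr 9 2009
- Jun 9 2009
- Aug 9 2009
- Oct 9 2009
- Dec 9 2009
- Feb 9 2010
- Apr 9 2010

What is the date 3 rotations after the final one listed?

Oct 9 2010

The day-of-month is always 9 (61, 61, 61, 61, 62, 59 days between events).
So this recurs on the 9th of every 2 months.
June 2010: Jun 9 2010.
August 2010: Aug 9 2010.
Next: October 2010 → Oct 9 2010.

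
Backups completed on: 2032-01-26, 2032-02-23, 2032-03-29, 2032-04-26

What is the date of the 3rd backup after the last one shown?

Every date is a Monday; gaps 28, 35, 28 days.
Each is the last Monday of its month (at least one falls on the 29th or later, ruling out '4th Monday').
Last Monday of May 2032: 2032-05-31.
Last Monday of June 2032: 2032-06-28.
July 2032 ends with Monday 2032-07-26.

2032-07-26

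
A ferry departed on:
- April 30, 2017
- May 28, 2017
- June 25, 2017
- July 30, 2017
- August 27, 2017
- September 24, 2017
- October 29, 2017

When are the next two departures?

November 26, 2017; December 31, 2017

Every date is a Sunday; gaps 28, 28, 35, 28, 28, 35 days.
Each is the last Sunday of its month (at least one falls on the 29th or later, ruling out '4th Sunday').
Last Sunday of November 2017: November 26, 2017.
Last Sunday of December 2017: December 31, 2017.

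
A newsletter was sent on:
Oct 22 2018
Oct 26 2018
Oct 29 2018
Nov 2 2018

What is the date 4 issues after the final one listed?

Nov 16 2018

Gaps: 4, 3, 4 days — not constant, but cyclic with period 2.
The events fall on every Monday and Friday.
The following Monday is Nov 5 2018.
Next Friday: Nov 9 2018.
Next Monday: Nov 12 2018.
Next Friday: Nov 16 2018.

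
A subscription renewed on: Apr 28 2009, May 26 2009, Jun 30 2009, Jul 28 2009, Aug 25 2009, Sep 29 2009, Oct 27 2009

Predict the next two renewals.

Nov 24 2009, Dec 29 2009

Every date is a Tuesday; gaps 28, 35, 28, 28, 35, 28 days.
Each is the last Tuesday of its month (at least one falls on the 29th or later, ruling out '4th Tuesday').
Last Tuesday of November 2009: Nov 24 2009.
December 2009 ends with Tuesday Dec 29 2009.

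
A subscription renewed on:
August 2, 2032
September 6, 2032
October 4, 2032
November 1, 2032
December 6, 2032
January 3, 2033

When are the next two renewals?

These are Mondays at 28- or 35-day spacing (35, 28, 28, 35, 28).
The pattern: 1st Monday of the month.
1st Monday of February 2033: February 7, 2033.
1st Monday of March 2033: March 7, 2033.

February 7, 2033; March 7, 2033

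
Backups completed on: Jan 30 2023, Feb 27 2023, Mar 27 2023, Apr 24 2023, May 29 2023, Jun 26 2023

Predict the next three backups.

Every date is a Monday; gaps 28, 28, 28, 35, 28 days.
Each is the last Monday of its month (at least one falls on the 29th or later, ruling out '4th Monday').
July 2023 ends with Monday Jul 31 2023.
August 2023 ends with Monday Aug 28 2023.
Last Monday of September 2023: Sep 25 2023.

Jul 31 2023, Aug 28 2023, Sep 25 2023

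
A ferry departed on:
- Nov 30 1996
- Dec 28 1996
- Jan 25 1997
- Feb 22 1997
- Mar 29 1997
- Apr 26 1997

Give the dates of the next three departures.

All Saturdays; the gaps (28, 28, 28, 35, 28) vary with month length.
This is the last Saturday of each month.
Last Saturday of May 1997: May 31 1997.
June 1997 ends with Saturday Jun 28 1997.
July 1997 ends with Saturday Jul 26 1997.

May 31 1997, Jun 28 1997, Jul 26 1997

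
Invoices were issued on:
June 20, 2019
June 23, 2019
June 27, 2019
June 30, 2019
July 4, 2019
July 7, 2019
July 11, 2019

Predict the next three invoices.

July 14, 2019; July 18, 2019; July 21, 2019

Gaps: 3, 4, 3, 4, 3, 4 days — not constant, but cyclic with period 2.
The events fall on every Thursday and Sunday.
Next Sunday: July 14, 2019.
Next Thursday: July 18, 2019.
The following Sunday is July 21, 2019.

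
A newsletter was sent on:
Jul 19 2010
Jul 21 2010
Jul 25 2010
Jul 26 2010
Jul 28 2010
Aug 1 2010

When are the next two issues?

Aug 2 2010, Aug 4 2010

The gap pattern 2, 4, 1, 2, 4 repeats every 3 events.
These are the Mondays, Wednesdays and Sundays of each week.
Next Monday: Aug 2 2010.
The following Wednesday is Aug 4 2010.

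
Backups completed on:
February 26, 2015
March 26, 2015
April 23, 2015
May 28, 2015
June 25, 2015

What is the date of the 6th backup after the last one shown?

These are Thursdays at 28- or 35-day spacing (28, 28, 35, 28).
The pattern: 4th Thursday of the month.
July 2015 — 4th Thursday is July 23, 2015.
4th Thursday of August 2015: August 27, 2015.
September 2015 — 4th Thursday is September 24, 2015.
4th Thursday of October 2015: October 22, 2015.
November 2015 — 4th Thursday is November 26, 2015.
4th Thursday of December 2015: December 24, 2015.

December 24, 2015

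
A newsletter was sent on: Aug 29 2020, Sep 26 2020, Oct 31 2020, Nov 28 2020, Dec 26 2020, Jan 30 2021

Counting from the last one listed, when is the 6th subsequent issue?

All Saturdays; the gaps (28, 35, 28, 28, 35) vary with month length.
This is the last Saturday of each month.
February 2021 ends with Saturday Feb 27 2021.
Last Saturday of March 2021: Mar 27 2021.
Last Saturday of April 2021: Apr 24 2021.
May 2021 ends with Saturday May 29 2021.
Last Saturday of June 2021: Jun 26 2021.
Last Saturday of July 2021: Jul 31 2021.

Jul 31 2021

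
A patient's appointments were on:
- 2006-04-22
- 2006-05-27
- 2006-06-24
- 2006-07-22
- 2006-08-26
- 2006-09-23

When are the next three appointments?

2006-10-28, 2006-11-25, 2006-12-23

These are Saturdays at 28- or 35-day spacing (35, 28, 28, 35, 28).
The pattern: 4th Saturday of the month.
October 2006 — 4th Saturday is 2006-10-28.
November 2006 — 4th Saturday is 2006-11-25.
4th Saturday of December 2006: 2006-12-23.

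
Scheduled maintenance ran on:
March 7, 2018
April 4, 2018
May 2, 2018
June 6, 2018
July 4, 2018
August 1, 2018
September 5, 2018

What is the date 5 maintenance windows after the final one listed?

February 6, 2019

These are Wednesdays at 28- or 35-day spacing (28, 28, 35, 28, 28, 35).
The pattern: 1st Wednesday of the month.
October 2018 — 1st Wednesday is October 3, 2018.
1st Wednesday of November 2018: November 7, 2018.
December 2018 — 1st Wednesday is December 5, 2018.
January 2019 — 1st Wednesday is January 2, 2019.
1st Wednesday of February 2019: February 6, 2019.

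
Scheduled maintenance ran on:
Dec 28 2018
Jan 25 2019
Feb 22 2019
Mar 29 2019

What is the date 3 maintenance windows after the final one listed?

These are Fridays with 28, 28, 35-day gaps.
Each is the final Friday of its month — Mar 29 2019 is past the 28th, so '4th Friday' doesn't fit.
Last Friday of April 2019: Apr 26 2019.
Last Friday of May 2019: May 31 2019.
June 2019 ends with Friday Jun 28 2019.

Jun 28 2019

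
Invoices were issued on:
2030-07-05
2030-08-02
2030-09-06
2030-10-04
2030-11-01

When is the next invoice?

2030-12-06

All dates are Fridays, 28, 35, 28, 28 days apart.
Specifically, the 1st Friday of each month.
1st Friday of December 2030: 2030-12-06.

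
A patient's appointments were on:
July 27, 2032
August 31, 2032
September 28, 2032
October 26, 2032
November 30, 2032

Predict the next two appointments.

December 28, 2032; January 25, 2033

Every date is a Tuesday; gaps 35, 28, 28, 35 days.
Each is the last Tuesday of its month (at least one falls on the 29th or later, ruling out '4th Tuesday').
December 2032 ends with Tuesday December 28, 2032.
January 2033 ends with Tuesday January 25, 2033.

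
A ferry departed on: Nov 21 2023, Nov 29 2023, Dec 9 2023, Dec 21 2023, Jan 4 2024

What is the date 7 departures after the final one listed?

Intervals are 8, 10, 12, 14 days — an arithmetic progression with common difference 2.
Next gap: 16 days. Jan 4 2024 + 16 days = Jan 20 2024.
Next gap: 18 days. Jan 20 2024 + 18 days = Feb 7 2024.
Next gap: 20 days. Feb 7 2024 + 20 days = Feb 27 2024.
Next gap: 22 days. Feb 27 2024 + 22 days = Mar 20 2024.
Next gap: 24 days. Mar 20 2024 + 24 days = Apr 13 2024.
Next gap: 26 days. Apr 13 2024 + 26 days = May 9 2024.
Next gap: 28 days. May 9 2024 + 28 days = Jun 6 2024.

Jun 6 2024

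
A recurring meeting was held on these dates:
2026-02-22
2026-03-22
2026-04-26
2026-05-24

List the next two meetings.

All dates are Sundays, 28, 35, 28 days apart.
Specifically, the 4th Sunday of each month.
June 2026 — 4th Sunday is 2026-06-28.
July 2026 — 4th Sunday is 2026-07-26.

2026-06-28, 2026-07-26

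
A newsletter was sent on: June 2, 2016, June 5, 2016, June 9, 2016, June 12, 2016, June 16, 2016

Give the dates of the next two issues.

Gaps: 3, 4, 3, 4 days — not constant, but cyclic with period 2.
The events fall on every Thursday and Sunday.
The following Sunday is June 19, 2016.
Next Thursday: June 23, 2016.

June 19, 2016; June 23, 2016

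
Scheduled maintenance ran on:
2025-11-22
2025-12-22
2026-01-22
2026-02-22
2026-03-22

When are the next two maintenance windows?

The day-of-month is always 22 (30, 31, 31, 28 days between events).
So this recurs on the 22nd of each month.
Next: April 2026 → 2026-04-22.
May 2026: 2026-05-22.

2026-04-22, 2026-05-22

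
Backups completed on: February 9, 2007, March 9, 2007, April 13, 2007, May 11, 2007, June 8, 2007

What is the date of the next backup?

These are Fridays at 28- or 35-day spacing (28, 35, 28, 28).
The pattern: 2nd Friday of the month.
2nd Friday of July 2007: July 13, 2007.

July 13, 2007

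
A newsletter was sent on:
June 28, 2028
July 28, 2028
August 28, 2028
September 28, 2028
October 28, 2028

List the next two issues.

Each date is the 28th; the gaps (30, 31, 31, 30) track the month lengths.
The rule is the 28th of each month.
Next: November 2028 → November 28, 2028.
Next: December 2028 → December 28, 2028.

November 28, 2028; December 28, 2028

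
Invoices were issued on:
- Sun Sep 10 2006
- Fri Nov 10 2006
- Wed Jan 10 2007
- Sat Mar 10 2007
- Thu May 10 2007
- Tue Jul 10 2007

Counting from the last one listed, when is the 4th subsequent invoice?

Each date is the 10th; the gaps (61, 61, 59, 61, 61) track the month lengths.
The rule is the 10th of every 2 months.
Next: September 2007 → Mon Sep 10 2007.
November 2007: Sat Nov 10 2007.
Next: January 2008 → Thu Jan 10 2008.
Next: March 2008 → Mon Mar 10 2008.

Mon Mar 10 2008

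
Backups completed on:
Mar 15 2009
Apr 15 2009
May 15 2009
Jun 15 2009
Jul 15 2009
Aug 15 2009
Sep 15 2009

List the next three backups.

Gaps: 31, 30, 31, 30, 31, 31 days — not constant. Every event is on the 15th of the month.
Pattern: the 15th of each month.
Next: October 2009 → Oct 15 2009.
Next: November 2009 → Nov 15 2009.
Next: December 2009 → Dec 15 2009.

Oct 15 2009, Nov 15 2009, Dec 15 2009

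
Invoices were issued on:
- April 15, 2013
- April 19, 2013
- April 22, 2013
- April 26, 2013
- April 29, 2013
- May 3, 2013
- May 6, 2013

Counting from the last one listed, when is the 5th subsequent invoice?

May 24, 2013

The gap pattern 4, 3, 4, 3, 4, 3 repeats every 2 events.
These are the Mondays and Fridays of each week.
Next Friday: May 10, 2013.
Next Monday: May 13, 2013.
Next Friday: May 17, 2013.
The following Monday is May 20, 2013.
The following Friday is May 24, 2013.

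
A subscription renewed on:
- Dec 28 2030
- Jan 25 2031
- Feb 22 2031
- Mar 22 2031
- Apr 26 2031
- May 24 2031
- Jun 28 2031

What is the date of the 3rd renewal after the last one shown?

Gaps: 28, 28, 28, 35, 28, 35 days — a mix of 28 and 35. Every date is a Saturday.
Each is the 4th Saturday of its month.
4th Saturday of July 2031: Jul 26 2031.
August 2031 — 4th Saturday is Aug 23 2031.
September 2031 — 4th Saturday is Sep 27 2031.

Sep 27 2031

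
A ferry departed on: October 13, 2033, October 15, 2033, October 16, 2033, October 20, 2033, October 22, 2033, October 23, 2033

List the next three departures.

The gap pattern 2, 1, 4, 2, 1 repeats every 3 events.
These are the Thursdays, Saturdays and Sundays of each week.
Next Thursday: October 27, 2033.
The following Saturday is October 29, 2033.
Next Sunday: October 30, 2033.

October 27, 2033; October 29, 2033; October 30, 2033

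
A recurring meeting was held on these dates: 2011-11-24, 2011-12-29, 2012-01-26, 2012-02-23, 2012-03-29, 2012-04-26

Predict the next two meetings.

2012-05-31, 2012-06-28

All Thursdays; the gaps (35, 28, 28, 35, 28) vary with month length.
This is the last Thursday of each month.
Last Thursday of May 2012: 2012-05-31.
Last Thursday of June 2012: 2012-06-28.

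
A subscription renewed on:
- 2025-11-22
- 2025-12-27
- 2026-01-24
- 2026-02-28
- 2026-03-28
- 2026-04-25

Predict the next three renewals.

Gaps: 35, 28, 35, 28, 28 days — a mix of 28 and 35. Every date is a Saturday.
Each is the 4th Saturday of its month.
May 2026 — 4th Saturday is 2026-05-23.
4th Saturday of June 2026: 2026-06-27.
July 2026 — 4th Saturday is 2026-07-25.

2026-05-23, 2026-06-27, 2026-07-25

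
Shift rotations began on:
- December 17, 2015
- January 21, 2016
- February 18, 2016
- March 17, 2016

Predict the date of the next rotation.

April 21, 2016

Gaps: 35, 28, 28 days — a mix of 28 and 35. Every date is a Thursday.
Each is the 3rd Thursday of its month.
3rd Thursday of April 2016: April 21, 2016.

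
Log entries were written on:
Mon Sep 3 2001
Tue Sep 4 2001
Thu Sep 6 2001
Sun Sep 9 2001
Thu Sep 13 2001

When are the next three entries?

The spacing grows by 1 each time: 1, 2, 3, 4 days.
Next gap: 5 days. Thu Sep 13 2001 + 5 days = Tue Sep 18 2001.
Next gap: 6 days. Tue Sep 18 2001 + 6 days = Mon Sep 24 2001.
Next gap: 7 days. Mon Sep 24 2001 + 7 days = Mon Oct 1 2001.

Tue Sep 18 2001, Mon Sep 24 2001, Mon Oct 1 2001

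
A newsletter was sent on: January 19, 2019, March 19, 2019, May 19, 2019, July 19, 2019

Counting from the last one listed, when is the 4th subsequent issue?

Each date is the 19th; the gaps (59, 61, 61) track the month lengths.
The rule is the 19th of every 2 months.
September 2019: September 19, 2019.
November 2019: November 19, 2019.
Next: January 2020 → January 19, 2020.
March 2020: March 19, 2020.

March 19, 2020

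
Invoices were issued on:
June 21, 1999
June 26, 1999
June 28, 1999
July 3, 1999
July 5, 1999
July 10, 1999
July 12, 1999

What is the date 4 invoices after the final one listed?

Every event lands on a Monday or Saturday (gaps cycle 5, 2, 5, 2, 5, 2).
So the schedule is: every Monday and Saturday.
Next Saturday: July 17, 1999.
Next Monday: July 19, 1999.
Next Saturday: July 24, 1999.
The following Monday is July 26, 1999.

July 26, 1999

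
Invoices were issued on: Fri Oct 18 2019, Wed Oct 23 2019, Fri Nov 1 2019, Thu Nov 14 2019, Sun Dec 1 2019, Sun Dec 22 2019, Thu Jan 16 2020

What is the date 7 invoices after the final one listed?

Gaps: 5, 9, 13, 17, 21, 25 days — each gap is 4 larger than the previous one.
Next gap: 29 days. Thu Jan 16 2020 + 29 days = Fri Feb 14 2020.
Next gap: 33 days. Fri Feb 14 2020 + 33 days = Wed Mar 18 2020.
Next gap: 37 days. Wed Mar 18 2020 + 37 days = Fri Apr 24 2020.
Next gap: 41 days. Fri Apr 24 2020 + 41 days = Thu Jun 4 2020.
Next gap: 45 days. Thu Jun 4 2020 + 45 days = Sun Jul 19 2020.
Next gap: 49 days. Sun Jul 19 2020 + 49 days = Sun Sep 6 2020.
Next gap: 53 days. Sun Sep 6 2020 + 53 days = Thu Oct 29 2020.

Thu Oct 29 2020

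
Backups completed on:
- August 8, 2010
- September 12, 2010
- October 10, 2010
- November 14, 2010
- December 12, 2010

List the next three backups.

These are Sundays at 28- or 35-day spacing (35, 28, 35, 28).
The pattern: 2nd Sunday of the month.
2nd Sunday of January 2011: January 9, 2011.
2nd Sunday of February 2011: February 13, 2011.
March 2011 — 2nd Sunday is March 13, 2011.

January 9, 2011; February 13, 2011; March 13, 2011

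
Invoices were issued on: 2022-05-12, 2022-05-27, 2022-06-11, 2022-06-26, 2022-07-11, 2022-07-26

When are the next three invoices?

2022-08-10, 2022-08-25, 2022-09-09

Every event comes 15 days after the last (15, 15, 15, 15, 15).
2022-07-26 + 15 days = 2022-08-10.
2022-08-10 + 15 days = 2022-08-25.
2022-08-25 + 15 days = 2022-09-09.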